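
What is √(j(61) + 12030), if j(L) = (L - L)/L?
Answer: √12030 ≈ 109.68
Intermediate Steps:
j(L) = 0 (j(L) = 0/L = 0)
√(j(61) + 12030) = √(0 + 12030) = √12030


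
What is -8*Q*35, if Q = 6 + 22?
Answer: -7840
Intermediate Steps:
Q = 28
-8*Q*35 = -8*28*35 = -224*35 = -7840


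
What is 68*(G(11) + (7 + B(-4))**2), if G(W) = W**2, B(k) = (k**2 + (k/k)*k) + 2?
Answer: 38216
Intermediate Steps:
B(k) = 2 + k + k**2 (B(k) = (k**2 + 1*k) + 2 = (k**2 + k) + 2 = (k + k**2) + 2 = 2 + k + k**2)
68*(G(11) + (7 + B(-4))**2) = 68*(11**2 + (7 + (2 - 4 + (-4)**2))**2) = 68*(121 + (7 + (2 - 4 + 16))**2) = 68*(121 + (7 + 14)**2) = 68*(121 + 21**2) = 68*(121 + 441) = 68*562 = 38216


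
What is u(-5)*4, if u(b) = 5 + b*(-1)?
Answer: 40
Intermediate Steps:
u(b) = 5 - b
u(-5)*4 = (5 - 1*(-5))*4 = (5 + 5)*4 = 10*4 = 40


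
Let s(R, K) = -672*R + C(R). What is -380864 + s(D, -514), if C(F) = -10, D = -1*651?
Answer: 56598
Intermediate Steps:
D = -651
s(R, K) = -10 - 672*R (s(R, K) = -672*R - 10 = -10 - 672*R)
-380864 + s(D, -514) = -380864 + (-10 - 672*(-651)) = -380864 + (-10 + 437472) = -380864 + 437462 = 56598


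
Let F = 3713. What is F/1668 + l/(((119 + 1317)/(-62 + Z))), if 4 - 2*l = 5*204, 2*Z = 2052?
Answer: -202876937/598812 ≈ -338.80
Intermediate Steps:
Z = 1026 (Z = (½)*2052 = 1026)
l = -508 (l = 2 - 5*204/2 = 2 - ½*1020 = 2 - 510 = -508)
F/1668 + l/(((119 + 1317)/(-62 + Z))) = 3713/1668 - 508*(-62 + 1026)/(119 + 1317) = 3713*(1/1668) - 508/(1436/964) = 3713/1668 - 508/(1436*(1/964)) = 3713/1668 - 508/359/241 = 3713/1668 - 508*241/359 = 3713/1668 - 122428/359 = -202876937/598812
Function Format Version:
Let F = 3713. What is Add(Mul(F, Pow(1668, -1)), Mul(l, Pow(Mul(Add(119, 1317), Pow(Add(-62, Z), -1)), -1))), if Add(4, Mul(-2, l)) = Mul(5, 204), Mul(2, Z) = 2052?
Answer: Rational(-202876937, 598812) ≈ -338.80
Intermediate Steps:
Z = 1026 (Z = Mul(Rational(1, 2), 2052) = 1026)
l = -508 (l = Add(2, Mul(Rational(-1, 2), Mul(5, 204))) = Add(2, Mul(Rational(-1, 2), 1020)) = Add(2, -510) = -508)
Add(Mul(F, Pow(1668, -1)), Mul(l, Pow(Mul(Add(119, 1317), Pow(Add(-62, Z), -1)), -1))) = Add(Mul(3713, Pow(1668, -1)), Mul(-508, Pow(Mul(Add(119, 1317), Pow(Add(-62, 1026), -1)), -1))) = Add(Mul(3713, Rational(1, 1668)), Mul(-508, Pow(Mul(1436, Pow(964, -1)), -1))) = Add(Rational(3713, 1668), Mul(-508, Pow(Mul(1436, Rational(1, 964)), -1))) = Add(Rational(3713, 1668), Mul(-508, Pow(Rational(359, 241), -1))) = Add(Rational(3713, 1668), Mul(-508, Rational(241, 359))) = Add(Rational(3713, 1668), Rational(-122428, 359)) = Rational(-202876937, 598812)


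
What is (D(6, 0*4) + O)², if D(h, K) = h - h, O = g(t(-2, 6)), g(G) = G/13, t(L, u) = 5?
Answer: 25/169 ≈ 0.14793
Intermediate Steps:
g(G) = G/13 (g(G) = G*(1/13) = G/13)
O = 5/13 (O = (1/13)*5 = 5/13 ≈ 0.38462)
D(h, K) = 0
(D(6, 0*4) + O)² = (0 + 5/13)² = (5/13)² = 25/169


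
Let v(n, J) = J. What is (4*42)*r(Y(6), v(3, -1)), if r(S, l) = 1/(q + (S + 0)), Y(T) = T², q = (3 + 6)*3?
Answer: 8/3 ≈ 2.6667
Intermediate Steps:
q = 27 (q = 9*3 = 27)
r(S, l) = 1/(27 + S) (r(S, l) = 1/(27 + (S + 0)) = 1/(27 + S))
(4*42)*r(Y(6), v(3, -1)) = (4*42)/(27 + 6²) = 168/(27 + 36) = 168/63 = 168*(1/63) = 8/3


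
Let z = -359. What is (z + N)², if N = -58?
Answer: 173889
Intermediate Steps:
(z + N)² = (-359 - 58)² = (-417)² = 173889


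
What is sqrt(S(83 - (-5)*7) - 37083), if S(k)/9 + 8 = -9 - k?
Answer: I*sqrt(38298) ≈ 195.7*I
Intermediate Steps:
S(k) = -153 - 9*k (S(k) = -72 + 9*(-9 - k) = -72 + (-81 - 9*k) = -153 - 9*k)
sqrt(S(83 - (-5)*7) - 37083) = sqrt((-153 - 9*(83 - (-5)*7)) - 37083) = sqrt((-153 - 9*(83 - 1*(-35))) - 37083) = sqrt((-153 - 9*(83 + 35)) - 37083) = sqrt((-153 - 9*118) - 37083) = sqrt((-153 - 1062) - 37083) = sqrt(-1215 - 37083) = sqrt(-38298) = I*sqrt(38298)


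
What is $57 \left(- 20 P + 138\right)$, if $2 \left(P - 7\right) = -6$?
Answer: $3306$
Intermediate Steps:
$P = 4$ ($P = 7 + \frac{1}{2} \left(-6\right) = 7 - 3 = 4$)
$57 \left(- 20 P + 138\right) = 57 \left(\left(-20\right) 4 + 138\right) = 57 \left(-80 + 138\right) = 57 \cdot 58 = 3306$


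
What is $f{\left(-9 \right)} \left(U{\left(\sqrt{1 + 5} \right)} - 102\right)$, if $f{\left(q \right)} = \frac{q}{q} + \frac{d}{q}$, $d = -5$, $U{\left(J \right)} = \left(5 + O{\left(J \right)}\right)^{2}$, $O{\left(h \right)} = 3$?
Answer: $- \frac{532}{9} \approx -59.111$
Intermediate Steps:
$U{\left(J \right)} = 64$ ($U{\left(J \right)} = \left(5 + 3\right)^{2} = 8^{2} = 64$)
$f{\left(q \right)} = 1 - \frac{5}{q}$ ($f{\left(q \right)} = \frac{q}{q} - \frac{5}{q} = 1 - \frac{5}{q}$)
$f{\left(-9 \right)} \left(U{\left(\sqrt{1 + 5} \right)} - 102\right) = \frac{-5 - 9}{-9} \left(64 - 102\right) = \left(- \frac{1}{9}\right) \left(-14\right) \left(-38\right) = \frac{14}{9} \left(-38\right) = - \frac{532}{9}$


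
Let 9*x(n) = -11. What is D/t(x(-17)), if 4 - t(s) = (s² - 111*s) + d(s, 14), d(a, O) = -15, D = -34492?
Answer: 2793852/9571 ≈ 291.91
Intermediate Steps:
x(n) = -11/9 (x(n) = (⅑)*(-11) = -11/9)
t(s) = 19 - s² + 111*s (t(s) = 4 - ((s² - 111*s) - 15) = 4 - (-15 + s² - 111*s) = 4 + (15 - s² + 111*s) = 19 - s² + 111*s)
D/t(x(-17)) = -34492/(19 - (-11/9)² + 111*(-11/9)) = -34492/(19 - 1*121/81 - 407/3) = -34492/(19 - 121/81 - 407/3) = -34492/(-9571/81) = -34492*(-81/9571) = 2793852/9571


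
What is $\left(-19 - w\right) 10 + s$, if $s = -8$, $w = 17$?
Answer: $-368$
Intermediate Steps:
$\left(-19 - w\right) 10 + s = \left(-19 - 17\right) 10 - 8 = \left(-36\right) 10 - 8 = -360 - 8 = -368$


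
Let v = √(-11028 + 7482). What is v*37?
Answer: 111*I*√394 ≈ 2203.3*I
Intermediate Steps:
v = 3*I*√394 (v = √(-3546) = 3*I*√394 ≈ 59.548*I)
v*37 = (3*I*√394)*37 = 111*I*√394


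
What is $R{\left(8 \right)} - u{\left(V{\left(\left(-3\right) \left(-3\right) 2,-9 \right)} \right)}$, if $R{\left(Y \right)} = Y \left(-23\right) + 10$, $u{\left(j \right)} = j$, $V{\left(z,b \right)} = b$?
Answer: $-165$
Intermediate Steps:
$R{\left(Y \right)} = 10 - 23 Y$ ($R{\left(Y \right)} = - 23 Y + 10 = 10 - 23 Y$)
$R{\left(8 \right)} - u{\left(V{\left(\left(-3\right) \left(-3\right) 2,-9 \right)} \right)} = \left(10 - 184\right) - -9 = \left(10 - 184\right) + 9 = -174 + 9 = -165$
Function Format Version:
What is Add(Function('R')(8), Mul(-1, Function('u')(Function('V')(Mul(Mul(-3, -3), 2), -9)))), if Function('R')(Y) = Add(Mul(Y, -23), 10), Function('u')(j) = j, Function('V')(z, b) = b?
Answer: -165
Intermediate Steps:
Function('R')(Y) = Add(10, Mul(-23, Y)) (Function('R')(Y) = Add(Mul(-23, Y), 10) = Add(10, Mul(-23, Y)))
Add(Function('R')(8), Mul(-1, Function('u')(Function('V')(Mul(Mul(-3, -3), 2), -9)))) = Add(Add(10, Mul(-23, 8)), Mul(-1, -9)) = Add(Add(10, -184), 9) = Add(-174, 9) = -165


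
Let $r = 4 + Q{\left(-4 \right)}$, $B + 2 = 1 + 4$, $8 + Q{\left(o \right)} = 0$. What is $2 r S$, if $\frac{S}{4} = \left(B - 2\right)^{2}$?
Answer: $-32$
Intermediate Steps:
$Q{\left(o \right)} = -8$ ($Q{\left(o \right)} = -8 + 0 = -8$)
$B = 3$ ($B = -2 + \left(1 + 4\right) = -2 + 5 = 3$)
$S = 4$ ($S = 4 \left(3 - 2\right)^{2} = 4 \cdot 1^{2} = 4 \cdot 1 = 4$)
$r = -4$ ($r = 4 - 8 = -4$)
$2 r S = 2 \left(-4\right) 4 = \left(-8\right) 4 = -32$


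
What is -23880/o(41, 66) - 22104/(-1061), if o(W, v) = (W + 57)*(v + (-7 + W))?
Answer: 4782063/259945 ≈ 18.396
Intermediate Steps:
o(W, v) = (57 + W)*(-7 + W + v)
-23880/o(41, 66) - 22104/(-1061) = -23880/(-399 + 41**2 + 50*41 + 57*66 + 41*66) - 22104/(-1061) = -23880/(-399 + 1681 + 2050 + 3762 + 2706) - 22104*(-1/1061) = -23880/9800 + 22104/1061 = -23880*1/9800 + 22104/1061 = -597/245 + 22104/1061 = 4782063/259945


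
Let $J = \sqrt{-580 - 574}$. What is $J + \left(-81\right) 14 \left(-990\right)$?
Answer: $1122660 + i \sqrt{1154} \approx 1.1227 \cdot 10^{6} + 33.971 i$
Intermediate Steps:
$J = i \sqrt{1154}$ ($J = \sqrt{-1154} = i \sqrt{1154} \approx 33.971 i$)
$J + \left(-81\right) 14 \left(-990\right) = i \sqrt{1154} + \left(-81\right) 14 \left(-990\right) = i \sqrt{1154} - -1122660 = i \sqrt{1154} + 1122660 = 1122660 + i \sqrt{1154}$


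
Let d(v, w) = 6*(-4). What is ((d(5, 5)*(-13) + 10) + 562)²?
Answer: 781456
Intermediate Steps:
d(v, w) = -24
((d(5, 5)*(-13) + 10) + 562)² = ((-24*(-13) + 10) + 562)² = ((312 + 10) + 562)² = (322 + 562)² = 884² = 781456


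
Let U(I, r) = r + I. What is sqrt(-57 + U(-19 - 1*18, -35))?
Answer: I*sqrt(129) ≈ 11.358*I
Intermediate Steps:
U(I, r) = I + r
sqrt(-57 + U(-19 - 1*18, -35)) = sqrt(-57 + ((-19 - 1*18) - 35)) = sqrt(-57 + ((-19 - 18) - 35)) = sqrt(-57 + (-37 - 35)) = sqrt(-57 - 72) = sqrt(-129) = I*sqrt(129)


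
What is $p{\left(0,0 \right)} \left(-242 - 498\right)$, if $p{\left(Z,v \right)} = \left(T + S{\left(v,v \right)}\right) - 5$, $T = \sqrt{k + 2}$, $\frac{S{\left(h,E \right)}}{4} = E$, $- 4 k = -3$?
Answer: $3700 - 370 \sqrt{11} \approx 2472.8$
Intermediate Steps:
$k = \frac{3}{4}$ ($k = \left(- \frac{1}{4}\right) \left(-3\right) = \frac{3}{4} \approx 0.75$)
$S{\left(h,E \right)} = 4 E$
$T = \frac{\sqrt{11}}{2}$ ($T = \sqrt{\frac{3}{4} + 2} = \sqrt{\frac{11}{4}} = \frac{\sqrt{11}}{2} \approx 1.6583$)
$p{\left(Z,v \right)} = -5 + \frac{\sqrt{11}}{2} + 4 v$ ($p{\left(Z,v \right)} = \left(\frac{\sqrt{11}}{2} + 4 v\right) - 5 = -5 + \frac{\sqrt{11}}{2} + 4 v$)
$p{\left(0,0 \right)} \left(-242 - 498\right) = \left(-5 + \frac{\sqrt{11}}{2} + 4 \cdot 0\right) \left(-242 - 498\right) = \left(-5 + \frac{\sqrt{11}}{2} + 0\right) \left(-740\right) = \left(-5 + \frac{\sqrt{11}}{2}\right) \left(-740\right) = 3700 - 370 \sqrt{11}$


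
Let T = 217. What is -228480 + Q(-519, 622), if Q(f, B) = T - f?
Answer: -227744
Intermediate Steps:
Q(f, B) = 217 - f
-228480 + Q(-519, 622) = -228480 + (217 - 1*(-519)) = -228480 + (217 + 519) = -228480 + 736 = -227744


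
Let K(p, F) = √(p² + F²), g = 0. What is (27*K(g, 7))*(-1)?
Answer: -189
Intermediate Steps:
K(p, F) = √(F² + p²)
(27*K(g, 7))*(-1) = (27*√(7² + 0²))*(-1) = (27*√(49 + 0))*(-1) = (27*√49)*(-1) = (27*7)*(-1) = 189*(-1) = -189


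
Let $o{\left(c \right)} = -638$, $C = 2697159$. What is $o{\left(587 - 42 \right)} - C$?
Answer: $-2697797$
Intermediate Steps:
$o{\left(587 - 42 \right)} - C = -638 - 2697159 = -2697797$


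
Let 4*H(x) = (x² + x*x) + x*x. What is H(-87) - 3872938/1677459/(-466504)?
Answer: 1110572879472019/195635333334 ≈ 5676.8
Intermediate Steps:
H(x) = 3*x²/4 (H(x) = ((x² + x*x) + x*x)/4 = ((x² + x²) + x²)/4 = (2*x² + x²)/4 = (3*x²)/4 = 3*x²/4)
H(-87) - 3872938/1677459/(-466504) = (¾)*(-87)² - 3872938/1677459/(-466504) = (¾)*7569 - 3872938*(1/1677459)*(-1)/466504 = 22707/4 - 3872938*(-1)/(1677459*466504) = 22707/4 - 1*(-1936469/391270666668) = 22707/4 + 1936469/391270666668 = 1110572879472019/195635333334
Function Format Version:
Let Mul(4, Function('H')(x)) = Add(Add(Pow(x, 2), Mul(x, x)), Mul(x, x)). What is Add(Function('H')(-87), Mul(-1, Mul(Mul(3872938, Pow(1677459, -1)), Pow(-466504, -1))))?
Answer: Rational(1110572879472019, 195635333334) ≈ 5676.8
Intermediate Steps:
Function('H')(x) = Mul(Rational(3, 4), Pow(x, 2)) (Function('H')(x) = Mul(Rational(1, 4), Add(Add(Pow(x, 2), Mul(x, x)), Mul(x, x))) = Mul(Rational(1, 4), Add(Add(Pow(x, 2), Pow(x, 2)), Pow(x, 2))) = Mul(Rational(1, 4), Add(Mul(2, Pow(x, 2)), Pow(x, 2))) = Mul(Rational(1, 4), Mul(3, Pow(x, 2))) = Mul(Rational(3, 4), Pow(x, 2)))
Add(Function('H')(-87), Mul(-1, Mul(Mul(3872938, Pow(1677459, -1)), Pow(-466504, -1)))) = Add(Mul(Rational(3, 4), Pow(-87, 2)), Mul(-1, Mul(Mul(3872938, Pow(1677459, -1)), Pow(-466504, -1)))) = Add(Mul(Rational(3, 4), 7569), Mul(-1, Mul(Mul(3872938, Rational(1, 1677459)), Rational(-1, 466504)))) = Add(Rational(22707, 4), Mul(-1, Mul(Rational(3872938, 1677459), Rational(-1, 466504)))) = Add(Rational(22707, 4), Mul(-1, Rational(-1936469, 391270666668))) = Add(Rational(22707, 4), Rational(1936469, 391270666668)) = Rational(1110572879472019, 195635333334)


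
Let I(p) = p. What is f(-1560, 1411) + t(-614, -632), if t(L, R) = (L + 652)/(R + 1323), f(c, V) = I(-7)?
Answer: -4799/691 ≈ -6.9450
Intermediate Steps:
f(c, V) = -7
t(L, R) = (652 + L)/(1323 + R)
f(-1560, 1411) + t(-614, -632) = -7 + (652 - 614)/(1323 - 632) = -7 + 38/691 = -4799/691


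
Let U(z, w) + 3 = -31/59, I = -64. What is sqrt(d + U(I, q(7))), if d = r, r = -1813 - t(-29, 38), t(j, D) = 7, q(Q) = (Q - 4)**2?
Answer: 2*I*sqrt(1586923)/59 ≈ 42.703*I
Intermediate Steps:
q(Q) = (-4 + Q)**2
U(z, w) = -208/59 (U(z, w) = -3 - 31/59 = -208/59)
r = -1820 (r = -1813 - 1*7 = -1813 - 7 = -1820)
d = -1820
sqrt(d + U(I, q(7))) = sqrt(-1820 - 208/59) = sqrt(-107588/59) = 2*I*sqrt(1586923)/59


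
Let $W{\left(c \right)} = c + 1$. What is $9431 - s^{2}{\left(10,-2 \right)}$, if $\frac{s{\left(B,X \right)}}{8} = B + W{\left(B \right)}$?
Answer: $-18793$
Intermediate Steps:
$W{\left(c \right)} = 1 + c$
$s{\left(B,X \right)} = 8 + 16 B$ ($s{\left(B,X \right)} = 8 \left(B + \left(1 + B\right)\right) = 8 \left(1 + 2 B\right) = 8 + 16 B$)
$9431 - s^{2}{\left(10,-2 \right)} = 9431 - \left(8 + 16 \cdot 10\right)^{2} = 9431 - \left(8 + 160\right)^{2} = 9431 - 168^{2} = 9431 - 28224 = -18793$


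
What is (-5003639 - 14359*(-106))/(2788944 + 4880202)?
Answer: -3481585/7669146 ≈ -0.45397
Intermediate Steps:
(-5003639 - 14359*(-106))/(2788944 + 4880202) = (-5003639 + 1522054)/7669146 = -3481585*1/7669146 = -3481585/7669146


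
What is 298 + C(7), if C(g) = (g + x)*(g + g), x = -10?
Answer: 256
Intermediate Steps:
C(g) = 2*g*(-10 + g) (C(g) = (g - 10)*(g + g) = (-10 + g)*(2*g) = 2*g*(-10 + g))
298 + C(7) = 298 + 2*7*(-10 + 7) = 298 + 2*7*(-3) = 298 - 42 = 256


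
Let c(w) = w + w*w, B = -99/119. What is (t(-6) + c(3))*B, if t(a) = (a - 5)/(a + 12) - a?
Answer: -3201/238 ≈ -13.450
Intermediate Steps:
B = -99/119 (B = -99*1/119 = -99/119 ≈ -0.83193)
c(w) = w + w²
t(a) = -a + (-5 + a)/(12 + a) (t(a) = (-5 + a)/(12 + a) - a = -a + (-5 + a)/(12 + a))
(t(-6) + c(3))*B = ((-5 - 1*(-6)² - 11*(-6))/(12 - 6) + 3*(1 + 3))*(-99/119) = ((-5 - 1*36 + 66)/6 + 3*4)*(-99/119) = ((-5 - 36 + 66)/6 + 12)*(-99/119) = ((⅙)*25 + 12)*(-99/119) = (25/6 + 12)*(-99/119) = (97/6)*(-99/119) = -3201/238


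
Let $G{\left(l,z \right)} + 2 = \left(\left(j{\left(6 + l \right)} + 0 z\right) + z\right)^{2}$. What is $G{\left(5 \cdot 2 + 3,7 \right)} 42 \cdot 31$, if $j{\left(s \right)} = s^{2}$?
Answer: $176319444$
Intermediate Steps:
$G{\left(l,z \right)} = -2 + \left(z + \left(6 + l\right)^{2}\right)^{2}$ ($G{\left(l,z \right)} = -2 + \left(\left(\left(6 + l\right)^{2} + 0 z\right) + z\right)^{2} = -2 + \left(\left(\left(6 + l\right)^{2} + 0\right) + z\right)^{2} = -2 + \left(\left(6 + l\right)^{2} + z\right)^{2} = -2 + \left(z + \left(6 + l\right)^{2}\right)^{2}$)
$G{\left(5 \cdot 2 + 3,7 \right)} 42 \cdot 31 = \left(-2 + \left(7 + \left(6 + \left(5 \cdot 2 + 3\right)\right)^{2}\right)^{2}\right) 42 \cdot 31 = \left(-2 + \left(7 + \left(6 + \left(10 + 3\right)\right)^{2}\right)^{2}\right) 42 \cdot 31 = \left(-2 + \left(7 + \left(6 + 13\right)^{2}\right)^{2}\right) 42 \cdot 31 = \left(-2 + \left(7 + 19^{2}\right)^{2}\right) 42 \cdot 31 = \left(-2 + \left(7 + 361\right)^{2}\right) 42 \cdot 31 = \left(-2 + 368^{2}\right) 42 \cdot 31 = \left(-2 + 135424\right) 42 \cdot 31 = 135422 \cdot 42 \cdot 31 = 5687724 \cdot 31 = 176319444$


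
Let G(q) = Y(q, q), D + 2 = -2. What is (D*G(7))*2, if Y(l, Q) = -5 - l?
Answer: 96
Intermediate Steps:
D = -4 (D = -2 - 2 = -4)
G(q) = -5 - q
(D*G(7))*2 = -4*(-5 - 1*7)*2 = -4*(-5 - 7)*2 = -4*(-12)*2 = 48*2 = 96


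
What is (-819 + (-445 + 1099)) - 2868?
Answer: -3033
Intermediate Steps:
(-819 + (-445 + 1099)) - 2868 = (-819 + 654) - 2868 = -165 - 2868 = -3033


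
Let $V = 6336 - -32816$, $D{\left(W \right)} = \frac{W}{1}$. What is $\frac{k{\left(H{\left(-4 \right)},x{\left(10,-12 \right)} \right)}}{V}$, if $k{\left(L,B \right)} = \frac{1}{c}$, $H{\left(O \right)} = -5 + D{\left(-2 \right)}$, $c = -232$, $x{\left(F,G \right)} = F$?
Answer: $- \frac{1}{9083264} \approx -1.1009 \cdot 10^{-7}$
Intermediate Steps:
$D{\left(W \right)} = W$ ($D{\left(W \right)} = W 1 = W$)
$H{\left(O \right)} = -7$ ($H{\left(O \right)} = -5 - 2 = -7$)
$V = 39152$ ($V = 6336 + 32816 = 39152$)
$k{\left(L,B \right)} = - \frac{1}{232}$ ($k{\left(L,B \right)} = \frac{1}{-232} = - \frac{1}{232}$)
$\frac{k{\left(H{\left(-4 \right)},x{\left(10,-12 \right)} \right)}}{V} = - \frac{1}{232 \cdot 39152} = \left(- \frac{1}{232}\right) \frac{1}{39152} = - \frac{1}{9083264}$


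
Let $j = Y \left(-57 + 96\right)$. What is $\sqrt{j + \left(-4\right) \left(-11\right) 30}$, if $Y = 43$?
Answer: $9 \sqrt{37} \approx 54.745$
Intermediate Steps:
$j = 1677$ ($j = 43 \left(-57 + 96\right) = 43 \cdot 39 = 1677$)
$\sqrt{j + \left(-4\right) \left(-11\right) 30} = \sqrt{1677 + \left(-4\right) \left(-11\right) 30} = \sqrt{1677 + 44 \cdot 30} = \sqrt{1677 + 1320} = \sqrt{2997} = 9 \sqrt{37}$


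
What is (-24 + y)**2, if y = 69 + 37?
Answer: 6724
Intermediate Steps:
y = 106
(-24 + y)**2 = (-24 + 106)**2 = 82**2 = 6724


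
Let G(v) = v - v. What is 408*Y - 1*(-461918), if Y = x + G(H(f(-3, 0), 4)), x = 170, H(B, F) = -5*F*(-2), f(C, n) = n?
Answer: 531278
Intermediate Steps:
H(B, F) = 10*F
G(v) = 0
Y = 170 (Y = 170 + 0 = 170)
408*Y - 1*(-461918) = 408*170 - 1*(-461918) = 69360 + 461918 = 531278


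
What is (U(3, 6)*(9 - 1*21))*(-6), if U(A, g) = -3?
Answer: -216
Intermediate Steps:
(U(3, 6)*(9 - 1*21))*(-6) = -3*(9 - 1*21)*(-6) = -3*(9 - 21)*(-6) = -3*(-12)*(-6) = 36*(-6) = -216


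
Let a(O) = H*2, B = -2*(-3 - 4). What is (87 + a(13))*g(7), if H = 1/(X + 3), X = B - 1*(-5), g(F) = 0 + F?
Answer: 6706/11 ≈ 609.64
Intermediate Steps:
B = 14 (B = -2*(-7) = 14)
g(F) = F
X = 19 (X = 14 - 1*(-5) = 14 + 5 = 19)
H = 1/22 (H = 1/(19 + 3) = 1/22 ≈ 0.045455)
a(O) = 1/11 (a(O) = (1/22)*2 = 1/11)
(87 + a(13))*g(7) = (87 + 1/11)*7 = (958/11)*7 = 6706/11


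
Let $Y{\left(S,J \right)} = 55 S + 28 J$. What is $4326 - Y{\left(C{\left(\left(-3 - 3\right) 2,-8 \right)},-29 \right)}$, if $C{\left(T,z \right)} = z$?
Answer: $5578$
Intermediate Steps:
$Y{\left(S,J \right)} = 28 J + 55 S$
$4326 - Y{\left(C{\left(\left(-3 - 3\right) 2,-8 \right)},-29 \right)} = 4326 - \left(28 \left(-29\right) + 55 \left(-8\right)\right) = 4326 - \left(-812 - 440\right) = 4326 - -1252 = 4326 + 1252 = 5578$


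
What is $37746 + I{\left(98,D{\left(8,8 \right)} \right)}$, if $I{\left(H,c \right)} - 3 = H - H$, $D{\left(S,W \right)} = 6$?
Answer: $37749$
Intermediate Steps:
$I{\left(H,c \right)} = 3$ ($I{\left(H,c \right)} = 3 + \left(H - H\right) = 3 + 0 = 3$)
$37746 + I{\left(98,D{\left(8,8 \right)} \right)} = 37746 + 3 = 37749$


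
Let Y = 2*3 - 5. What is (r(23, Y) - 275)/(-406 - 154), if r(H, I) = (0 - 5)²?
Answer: 25/56 ≈ 0.44643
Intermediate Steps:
Y = 1 (Y = 6 - 5 = 1)
r(H, I) = 25 (r(H, I) = (-5)² = 25)
(r(23, Y) - 275)/(-406 - 154) = (25 - 275)/(-406 - 154) = -250/(-560) = -250*(-1/560) = 25/56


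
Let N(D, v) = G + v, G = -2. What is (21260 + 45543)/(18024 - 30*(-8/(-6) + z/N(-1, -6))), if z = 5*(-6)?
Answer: 133606/35743 ≈ 3.7380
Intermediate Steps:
z = -30
N(D, v) = -2 + v
(21260 + 45543)/(18024 - 30*(-8/(-6) + z/N(-1, -6))) = (21260 + 45543)/(18024 - 30*(-8/(-6) - 30/(-2 - 6))) = 66803/(18024 - 30*(-8*(-⅙) - 30/(-8))) = 66803/(18024 - 30*(4/3 - 30*(-⅛))) = 66803/(18024 - 30*(4/3 + 15/4)) = 66803/(18024 - 30*61/12) = 66803/(18024 - 305/2) = 66803/(35743/2) = 66803*(2/35743) = 133606/35743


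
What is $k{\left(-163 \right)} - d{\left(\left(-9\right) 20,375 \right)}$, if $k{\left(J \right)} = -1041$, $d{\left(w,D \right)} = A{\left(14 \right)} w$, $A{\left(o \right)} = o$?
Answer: $1479$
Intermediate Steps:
$d{\left(w,D \right)} = 14 w$
$k{\left(-163 \right)} - d{\left(\left(-9\right) 20,375 \right)} = -1041 - 14 \left(\left(-9\right) 20\right) = -1041 - 14 \left(-180\right) = -1041 - -2520 = -1041 + 2520 = 1479$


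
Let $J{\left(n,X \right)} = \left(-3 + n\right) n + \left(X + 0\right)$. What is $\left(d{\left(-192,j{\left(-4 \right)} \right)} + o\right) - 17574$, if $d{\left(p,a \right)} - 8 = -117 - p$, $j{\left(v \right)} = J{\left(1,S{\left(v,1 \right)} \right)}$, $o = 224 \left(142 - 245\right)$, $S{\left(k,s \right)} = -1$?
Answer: $-40563$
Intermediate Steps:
$J{\left(n,X \right)} = X + n \left(-3 + n\right)$ ($J{\left(n,X \right)} = n \left(-3 + n\right) + X = X + n \left(-3 + n\right)$)
$o = -23072$ ($o = 224 \left(-103\right) = -23072$)
$j{\left(v \right)} = -3$ ($j{\left(v \right)} = -1 + 1^{2} - 3 = -1 + 1 - 3 = -3$)
$d{\left(p,a \right)} = -109 - p$ ($d{\left(p,a \right)} = 8 - \left(117 + p\right) = -109 - p$)
$\left(d{\left(-192,j{\left(-4 \right)} \right)} + o\right) - 17574 = \left(\left(-109 - -192\right) - 23072\right) - 17574 = \left(\left(-109 + 192\right) - 23072\right) - 17574 = \left(83 - 23072\right) - 17574 = -22989 - 17574 = -40563$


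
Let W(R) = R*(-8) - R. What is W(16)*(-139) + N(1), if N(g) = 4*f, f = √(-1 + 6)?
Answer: 20016 + 4*√5 ≈ 20025.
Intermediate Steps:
f = √5 ≈ 2.2361
W(R) = -9*R (W(R) = -8*R - R = -9*R)
N(g) = 4*√5
W(16)*(-139) + N(1) = -9*16*(-139) + 4*√5 = -144*(-139) + 4*√5 = 20016 + 4*√5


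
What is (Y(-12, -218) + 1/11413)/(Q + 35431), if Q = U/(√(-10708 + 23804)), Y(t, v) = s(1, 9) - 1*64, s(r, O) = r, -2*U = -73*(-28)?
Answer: -83406874605692/46907823752985309 - 367418198*√3274/46907823752985309 ≈ -0.0017786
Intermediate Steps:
U = -1022 (U = -(-73)*(-28)/2 = -½*2044 = -1022)
Y(t, v) = -63 (Y(t, v) = 1 - 1*64 = 1 - 64 = -63)
Q = -511*√3274/3274 (Q = -1022/√(-10708 + 23804) = -1022*√3274/6548 = -511*√3274/3274 ≈ -8.9306)
(Y(-12, -218) + 1/11413)/(Q + 35431) = (-63 + 1/11413)/(-511*√3274/3274 + 35431) = (-63 + 1/11413)/(35431 - 511*√3274/3274) = -719018/(11413*(35431 - 511*√3274/3274))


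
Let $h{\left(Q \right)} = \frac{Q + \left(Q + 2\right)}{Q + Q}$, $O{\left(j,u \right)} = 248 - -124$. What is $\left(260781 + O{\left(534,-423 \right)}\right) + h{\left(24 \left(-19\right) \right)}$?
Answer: $\frac{119086223}{456} \approx 2.6115 \cdot 10^{5}$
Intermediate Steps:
$O{\left(j,u \right)} = 372$ ($O{\left(j,u \right)} = 248 + 124 = 372$)
$h{\left(Q \right)} = \frac{2 + 2 Q}{2 Q}$ ($h{\left(Q \right)} = \frac{Q + \left(2 + Q\right)}{2 Q} = \left(2 + 2 Q\right) \frac{1}{2 Q} = \frac{2 + 2 Q}{2 Q}$)
$\left(260781 + O{\left(534,-423 \right)}\right) + h{\left(24 \left(-19\right) \right)} = \left(260781 + 372\right) + \frac{1 + 24 \left(-19\right)}{24 \left(-19\right)} = 261153 + \frac{1 - 456}{-456} = 261153 - - \frac{455}{456} = 261153 + \frac{455}{456} = \frac{119086223}{456}$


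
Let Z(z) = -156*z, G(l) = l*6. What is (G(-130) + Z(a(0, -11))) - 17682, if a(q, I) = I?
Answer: -16746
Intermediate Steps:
G(l) = 6*l
Z(z) = -156*z
(G(-130) + Z(a(0, -11))) - 17682 = (6*(-130) - 156*(-11)) - 17682 = (-780 + 1716) - 17682 = 936 - 17682 = -16746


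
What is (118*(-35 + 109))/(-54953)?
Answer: -8732/54953 ≈ -0.15890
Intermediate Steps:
(118*(-35 + 109))/(-54953) = (118*74)*(-1/54953) = 8732*(-1/54953) = -8732/54953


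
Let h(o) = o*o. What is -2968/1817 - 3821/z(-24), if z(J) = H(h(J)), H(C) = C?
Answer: -8652325/1046592 ≈ -8.2671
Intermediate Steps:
h(o) = o**2
z(J) = J**2
-2968/1817 - 3821/z(-24) = -2968/1817 - 3821/((-24)**2) = -2968*1/1817 - 3821/576 = -2968/1817 - 3821*1/576 = -2968/1817 - 3821/576 = -8652325/1046592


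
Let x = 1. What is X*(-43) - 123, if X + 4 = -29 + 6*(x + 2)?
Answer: 522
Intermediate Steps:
X = -15 (X = -4 + (-29 + 6*(1 + 2)) = -4 + (-29 + 6*3) = -4 + (-29 + 18) = -4 - 11 = -15)
X*(-43) - 123 = -15*(-43) - 123 = 645 - 123 = 522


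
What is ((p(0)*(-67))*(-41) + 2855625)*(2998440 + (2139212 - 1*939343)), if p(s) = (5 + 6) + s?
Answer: 12115656441178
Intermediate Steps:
p(s) = 11 + s
((p(0)*(-67))*(-41) + 2855625)*(2998440 + (2139212 - 1*939343)) = (((11 + 0)*(-67))*(-41) + 2855625)*(2998440 + (2139212 - 1*939343)) = ((11*(-67))*(-41) + 2855625)*(2998440 + (2139212 - 939343)) = (-737*(-41) + 2855625)*(2998440 + 1199869) = (30217 + 2855625)*4198309 = 2885842*4198309 = 12115656441178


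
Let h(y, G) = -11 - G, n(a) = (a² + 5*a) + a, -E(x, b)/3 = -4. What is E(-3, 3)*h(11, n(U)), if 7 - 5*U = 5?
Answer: -4068/25 ≈ -162.72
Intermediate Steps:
U = ⅖ (U = 7/5 - ⅕*5 = 7/5 - 1 = ⅖ ≈ 0.40000)
E(x, b) = 12 (E(x, b) = -3*(-4) = 12)
n(a) = a² + 6*a
E(-3, 3)*h(11, n(U)) = 12*(-11 - 2*(6 + ⅖)/5) = 12*(-11 - 2*32/(5*5)) = 12*(-11 - 1*64/25) = 12*(-11 - 64/25) = 12*(-339/25) = -4068/25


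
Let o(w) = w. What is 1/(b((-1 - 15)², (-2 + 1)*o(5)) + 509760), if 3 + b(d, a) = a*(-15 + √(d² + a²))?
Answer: 509832/259927029199 + 5*√65561/259927029199 ≈ 1.9664e-6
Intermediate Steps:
b(d, a) = -3 + a*(-15 + √(a² + d²)) (b(d, a) = -3 + a*(-15 + √(d² + a²)) = -3 + a*(-15 + √(a² + d²)))
1/(b((-1 - 15)², (-2 + 1)*o(5)) + 509760) = 1/((-3 - 15*(-2 + 1)*5 + ((-2 + 1)*5)*√(((-2 + 1)*5)² + ((-1 - 15)²)²)) + 509760) = 1/((-3 - (-15)*5 + (-1*5)*√((-1*5)² + ((-16)²)²)) + 509760) = 1/((-3 - 15*(-5) - 5*√((-5)² + 256²)) + 509760) = 1/((-3 + 75 - 5*√(25 + 65536)) + 509760) = 1/((-3 + 75 - 5*√65561) + 509760) = 1/((72 - 5*√65561) + 509760) = 1/(509832 - 5*√65561)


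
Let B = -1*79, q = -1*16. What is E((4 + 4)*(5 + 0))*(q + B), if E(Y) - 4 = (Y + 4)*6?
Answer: -25460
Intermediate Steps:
q = -16
B = -79
E(Y) = 28 + 6*Y (E(Y) = 4 + (Y + 4)*6 = 4 + (4 + Y)*6 = 4 + (24 + 6*Y) = 28 + 6*Y)
E((4 + 4)*(5 + 0))*(q + B) = (28 + 6*((4 + 4)*(5 + 0)))*(-16 - 79) = (28 + 6*(8*5))*(-95) = (28 + 6*40)*(-95) = (28 + 240)*(-95) = 268*(-95) = -25460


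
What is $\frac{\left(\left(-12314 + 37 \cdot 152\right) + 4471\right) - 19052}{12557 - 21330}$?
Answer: $\frac{21271}{8773} \approx 2.4246$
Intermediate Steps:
$\frac{\left(\left(-12314 + 37 \cdot 152\right) + 4471\right) - 19052}{12557 - 21330} = \frac{\left(\left(-12314 + 5624\right) + 4471\right) - 19052}{12557 + \left(-24489 + 3159\right)} = \frac{\left(-6690 + 4471\right) - 19052}{12557 - 21330} = \frac{-2219 - 19052}{-8773} = \left(-21271\right) \left(- \frac{1}{8773}\right) = \frac{21271}{8773}$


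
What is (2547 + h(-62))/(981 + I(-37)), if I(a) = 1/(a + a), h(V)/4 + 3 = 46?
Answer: 201206/72593 ≈ 2.7717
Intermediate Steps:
h(V) = 172 (h(V) = -12 + 4*46 = -12 + 184 = 172)
I(a) = 1/(2*a)
(2547 + h(-62))/(981 + I(-37)) = (2547 + 172)/(981 + (½)/(-37)) = 2719/(981 + (½)*(-1/37)) = 2719/(981 - 1/74) = 2719/(72593/74) = 2719*(74/72593) = 201206/72593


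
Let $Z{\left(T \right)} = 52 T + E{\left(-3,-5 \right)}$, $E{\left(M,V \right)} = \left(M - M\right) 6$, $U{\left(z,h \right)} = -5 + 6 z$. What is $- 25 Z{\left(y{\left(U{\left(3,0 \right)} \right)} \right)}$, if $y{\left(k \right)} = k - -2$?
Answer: $-19500$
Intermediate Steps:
$E{\left(M,V \right)} = 0$ ($E{\left(M,V \right)} = 0 \cdot 6 = 0$)
$y{\left(k \right)} = 2 + k$ ($y{\left(k \right)} = k + 2 = 2 + k$)
$Z{\left(T \right)} = 52 T$ ($Z{\left(T \right)} = 52 T + 0 = 52 T$)
$- 25 Z{\left(y{\left(U{\left(3,0 \right)} \right)} \right)} = - 25 \cdot 52 \left(2 + \left(-5 + 6 \cdot 3\right)\right) = - 25 \cdot 52 \left(2 + \left(-5 + 18\right)\right) = - 25 \cdot 52 \left(2 + 13\right) = - 25 \cdot 52 \cdot 15 = \left(-25\right) 780 = -19500$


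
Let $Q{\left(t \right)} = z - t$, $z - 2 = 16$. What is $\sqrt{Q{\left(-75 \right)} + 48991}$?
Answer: $2 \sqrt{12271} \approx 221.55$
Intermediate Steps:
$z = 18$ ($z = 2 + 16 = 18$)
$Q{\left(t \right)} = 18 - t$
$\sqrt{Q{\left(-75 \right)} + 48991} = \sqrt{\left(18 - -75\right) + 48991} = \sqrt{\left(18 + 75\right) + 48991} = \sqrt{93 + 48991} = \sqrt{49084} = 2 \sqrt{12271}$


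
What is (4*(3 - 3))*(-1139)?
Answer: 0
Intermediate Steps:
(4*(3 - 3))*(-1139) = (4*0)*(-1139) = 0*(-1139) = 0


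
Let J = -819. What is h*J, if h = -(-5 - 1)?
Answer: -4914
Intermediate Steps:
h = 6 (h = -1*(-6) = 6)
h*J = 6*(-819) = -4914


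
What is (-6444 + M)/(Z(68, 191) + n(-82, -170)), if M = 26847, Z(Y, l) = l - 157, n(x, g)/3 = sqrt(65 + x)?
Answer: 40806/77 - 61209*I*sqrt(17)/1309 ≈ 529.95 - 192.8*I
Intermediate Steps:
n(x, g) = 3*sqrt(65 + x)
Z(Y, l) = -157 + l
(-6444 + M)/(Z(68, 191) + n(-82, -170)) = (-6444 + 26847)/((-157 + 191) + 3*sqrt(65 - 82)) = 20403/(34 + 3*sqrt(-17)) = 20403/(34 + 3*(I*sqrt(17))) = 20403/(34 + 3*I*sqrt(17))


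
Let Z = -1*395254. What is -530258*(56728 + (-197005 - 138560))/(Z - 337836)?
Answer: -73927774973/366545 ≈ -2.0169e+5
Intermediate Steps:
Z = -395254
-530258*(56728 + (-197005 - 138560))/(Z - 337836) = -530258*(56728 + (-197005 - 138560))/(-395254 - 337836) = -530258/((-733090/(56728 - 335565))) = -530258/((-733090/(-278837))) = -530258/((-733090*(-1/278837))) = -530258/733090/278837 = -530258*278837/733090 = -73927774973/366545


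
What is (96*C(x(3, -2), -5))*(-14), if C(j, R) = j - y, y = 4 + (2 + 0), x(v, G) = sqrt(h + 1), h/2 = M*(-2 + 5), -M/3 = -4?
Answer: 8064 - 1344*sqrt(73) ≈ -3419.1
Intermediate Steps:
M = 12 (M = -3*(-4) = 12)
h = 72 (h = 2*(12*(-2 + 5)) = 2*(12*3) = 2*36 = 72)
x(v, G) = sqrt(73) (x(v, G) = sqrt(72 + 1) = sqrt(73))
y = 6 (y = 4 + 2 = 6)
C(j, R) = -6 + j (C(j, R) = j - 1*6 = j - 6 = -6 + j)
(96*C(x(3, -2), -5))*(-14) = (96*(-6 + sqrt(73)))*(-14) = (-576 + 96*sqrt(73))*(-14) = 8064 - 1344*sqrt(73)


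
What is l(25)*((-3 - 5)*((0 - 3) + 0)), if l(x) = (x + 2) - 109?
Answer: -1968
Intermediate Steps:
l(x) = -107 + x (l(x) = (2 + x) - 109 = -107 + x)
l(25)*((-3 - 5)*((0 - 3) + 0)) = (-107 + 25)*((-3 - 5)*((0 - 3) + 0)) = -(-656)*(-3 + 0) = -(-656)*(-3) = -82*24 = -1968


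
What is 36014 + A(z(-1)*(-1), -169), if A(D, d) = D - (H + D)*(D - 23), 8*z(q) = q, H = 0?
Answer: 2305087/64 ≈ 36017.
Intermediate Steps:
z(q) = q/8
A(D, d) = D - D*(-23 + D) (A(D, d) = D - (0 + D)*(D - 23) = D - D*(-23 + D))
36014 + A(z(-1)*(-1), -169) = 36014 + (((⅛)*(-1))*(-1))*(24 - (⅛)*(-1)*(-1)) = 36014 + (-⅛*(-1))*(24 - (-1)*(-1)/8) = 36014 + (24 - 1*⅛)/8 = 36014 + (24 - ⅛)/8 = 36014 + (⅛)*(191/8) = 36014 + 191/64 = 2305087/64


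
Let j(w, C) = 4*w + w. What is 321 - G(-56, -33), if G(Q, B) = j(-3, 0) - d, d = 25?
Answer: 361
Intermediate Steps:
j(w, C) = 5*w
G(Q, B) = -40 (G(Q, B) = 5*(-3) - 1*25 = -15 - 25 = -40)
321 - G(-56, -33) = 321 - 1*(-40) = 321 + 40 = 361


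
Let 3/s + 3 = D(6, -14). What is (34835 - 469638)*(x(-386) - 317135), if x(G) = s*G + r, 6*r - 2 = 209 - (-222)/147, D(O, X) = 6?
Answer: 13528280968361/98 ≈ 1.3804e+11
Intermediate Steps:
s = 1 (s = 3/(-3 + 6) = 3/3 = 3*(1/3) = 1)
r = 3471/98 (r = 1/3 + (209 - (-222)/147)/6 = 1/3 + (209 - 1*(-74/49))/6 = 1/3 + (209 + 74/49)/6 = 1/3 + (1/6)*(10315/49) = 1/3 + 10315/294 = 3471/98 ≈ 35.418)
x(G) = 3471/98 + G (x(G) = 1*G + 3471/98 = G + 3471/98 = 3471/98 + G)
(34835 - 469638)*(x(-386) - 317135) = (34835 - 469638)*((3471/98 - 386) - 317135) = -434803*(-34357/98 - 317135) = -434803*(-31113587/98) = 13528280968361/98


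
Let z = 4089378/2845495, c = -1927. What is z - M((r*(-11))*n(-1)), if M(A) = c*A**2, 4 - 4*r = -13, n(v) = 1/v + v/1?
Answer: 191744445297697/11381980 ≈ 1.6846e+7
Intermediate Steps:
n(v) = v + 1/v (n(v) = 1/v + v*1 = 1/v + v = v + 1/v)
r = 17/4 (r = 1 - 1/4*(-13) = 1 + 13/4 = 17/4 ≈ 4.2500)
M(A) = -1927*A**2
z = 4089378/2845495 (z = 4089378*(1/2845495) = 4089378/2845495 ≈ 1.4371)
z - M((r*(-11))*n(-1)) = 4089378/2845495 - (-1927)*(((17/4)*(-11))*(-1 + 1/(-1)))**2 = 4089378/2845495 - (-1927)*(-187*(-1 - 1)/4)**2 = 4089378/2845495 - (-1927)*(-187/4*(-2))**2 = 4089378/2845495 - (-1927)*(187/2)**2 = 4089378/2845495 - (-1927)*34969/4 = 4089378/2845495 - 1*(-67385263/4) = 4089378/2845495 + 67385263/4 = 191744445297697/11381980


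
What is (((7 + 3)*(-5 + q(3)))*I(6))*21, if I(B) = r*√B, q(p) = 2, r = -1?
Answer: 630*√6 ≈ 1543.2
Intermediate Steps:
I(B) = -√B
(((7 + 3)*(-5 + q(3)))*I(6))*21 = (((7 + 3)*(-5 + 2))*(-√6))*21 = ((10*(-3))*(-√6))*21 = -(-30)*√6*21 = (30*√6)*21 = 630*√6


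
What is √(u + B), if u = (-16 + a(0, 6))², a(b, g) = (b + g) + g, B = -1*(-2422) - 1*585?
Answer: √1853 ≈ 43.047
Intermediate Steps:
B = 1837 (B = 2422 - 585 = 1837)
a(b, g) = b + 2*g
u = 16 (u = (-16 + (0 + 2*6))² = (-16 + (0 + 12))² = (-16 + 12)² = (-4)² = 16)
√(u + B) = √(16 + 1837) = √1853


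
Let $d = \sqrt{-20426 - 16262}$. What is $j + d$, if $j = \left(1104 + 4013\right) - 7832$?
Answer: $-2715 + 4 i \sqrt{2293} \approx -2715.0 + 191.54 i$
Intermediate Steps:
$j = -2715$ ($j = 5117 - 7832 = -2715$)
$d = 4 i \sqrt{2293}$ ($d = \sqrt{-36688} = 4 i \sqrt{2293} \approx 191.54 i$)
$j + d = -2715 + 4 i \sqrt{2293}$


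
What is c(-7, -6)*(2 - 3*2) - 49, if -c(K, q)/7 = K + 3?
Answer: -161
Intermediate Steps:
c(K, q) = -21 - 7*K (c(K, q) = -7*(K + 3) = -7*(3 + K) = -21 - 7*K)
c(-7, -6)*(2 - 3*2) - 49 = (-21 - 7*(-7))*(2 - 3*2) - 49 = (-21 + 49)*(2 - 6) - 49 = 28*(-4) - 49 = -112 - 49 = -161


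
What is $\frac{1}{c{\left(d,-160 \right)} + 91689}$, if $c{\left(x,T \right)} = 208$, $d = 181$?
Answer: $\frac{1}{91897} \approx 1.0882 \cdot 10^{-5}$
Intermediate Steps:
$\frac{1}{c{\left(d,-160 \right)} + 91689} = \frac{1}{208 + 91689} = \frac{1}{91897}$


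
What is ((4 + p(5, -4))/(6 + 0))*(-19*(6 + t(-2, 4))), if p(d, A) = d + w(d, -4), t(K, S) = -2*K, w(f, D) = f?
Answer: -1330/3 ≈ -443.33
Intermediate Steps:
p(d, A) = 2*d (p(d, A) = d + d = 2*d)
((4 + p(5, -4))/(6 + 0))*(-19*(6 + t(-2, 4))) = ((4 + 2*5)/(6 + 0))*(-19*(6 - 2*(-2))) = ((4 + 10)/6)*(-19*(6 + 4)) = (14*(⅙))*(-19*10) = (7/3)*(-190) = -1330/3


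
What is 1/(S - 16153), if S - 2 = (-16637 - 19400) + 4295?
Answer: -1/47893 ≈ -2.0880e-5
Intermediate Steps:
S = -31740 (S = 2 + ((-16637 - 19400) + 4295) = 2 + (-36037 + 4295) = 2 - 31742 = -31740)
1/(S - 16153) = 1/(-31740 - 16153) = 1/(-47893) = -1/47893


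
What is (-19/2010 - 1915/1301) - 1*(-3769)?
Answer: 9852098821/2615010 ≈ 3767.5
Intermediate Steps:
(-19/2010 - 1915/1301) - 1*(-3769) = (-19*1/2010 - 1915*1/1301) + 3769 = (-19/2010 - 1915/1301) + 3769 = -3873869/2615010 + 3769 = 9852098821/2615010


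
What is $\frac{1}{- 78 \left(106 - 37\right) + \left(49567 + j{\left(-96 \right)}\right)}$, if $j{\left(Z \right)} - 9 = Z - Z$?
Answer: $\frac{1}{44194} \approx 2.2628 \cdot 10^{-5}$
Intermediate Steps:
$j{\left(Z \right)} = 9$ ($j{\left(Z \right)} = 9 + \left(Z - Z\right) = 9 + 0 = 9$)
$\frac{1}{- 78 \left(106 - 37\right) + \left(49567 + j{\left(-96 \right)}\right)} = \frac{1}{- 78 \left(106 - 37\right) + \left(49567 + 9\right)} = \frac{1}{\left(-78\right) 69 + 49576} = \frac{1}{-5382 + 49576} = \frac{1}{44194}$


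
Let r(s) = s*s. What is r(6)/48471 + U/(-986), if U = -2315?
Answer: 37415287/15930802 ≈ 2.3486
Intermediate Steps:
r(s) = s²
r(6)/48471 + U/(-986) = 6²/48471 - 2315/(-986) = 36*(1/48471) - 2315*(-1/986) = 12/16157 + 2315/986 = 37415287/15930802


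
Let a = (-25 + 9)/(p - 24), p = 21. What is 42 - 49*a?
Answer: -658/3 ≈ -219.33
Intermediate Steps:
a = 16/3 (a = (-25 + 9)/(21 - 24) = -16/(-3) = -16*(-1/3) = 16/3 ≈ 5.3333)
42 - 49*a = 42 - 49*16/3 = 42 - 784/3 = -658/3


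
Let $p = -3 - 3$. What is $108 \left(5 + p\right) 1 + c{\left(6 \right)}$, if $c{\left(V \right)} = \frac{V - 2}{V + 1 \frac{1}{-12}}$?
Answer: $- \frac{7620}{71} \approx -107.32$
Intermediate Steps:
$p = -6$ ($p = -3 - 3 = -6$)
$c{\left(V \right)} = \frac{-2 + V}{- \frac{1}{12} + V}$ ($c{\left(V \right)} = \frac{-2 + V}{V + 1 \left(- \frac{1}{12}\right)} = \frac{-2 + V}{V - \frac{1}{12}} = \frac{-2 + V}{- \frac{1}{12} + V}$)
$108 \left(5 + p\right) 1 + c{\left(6 \right)} = 108 \left(5 - 6\right) 1 + \frac{12 \left(-2 + 6\right)}{-1 + 12 \cdot 6} = 108 \left(\left(-1\right) 1\right) + 12 \frac{1}{-1 + 72} \cdot 4 = 108 \left(-1\right) + 12 \cdot \frac{1}{71} \cdot 4 = -108 + 12 \cdot \frac{1}{71} \cdot 4 = -108 + \frac{48}{71} = - \frac{7620}{71}$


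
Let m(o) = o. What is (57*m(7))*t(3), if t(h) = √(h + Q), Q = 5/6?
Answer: 133*√138/2 ≈ 781.20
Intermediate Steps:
Q = ⅚ (Q = 5*(⅙) = ⅚ ≈ 0.83333)
t(h) = √(⅚ + h) (t(h) = √(h + ⅚) = √(⅚ + h))
(57*m(7))*t(3) = (57*7)*(√(30 + 36*3)/6) = 399*(√(30 + 108)/6) = 399*(√138/6) = 133*√138/2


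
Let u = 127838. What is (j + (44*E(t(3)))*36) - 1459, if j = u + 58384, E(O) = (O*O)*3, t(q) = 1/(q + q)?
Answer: 184895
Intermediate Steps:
t(q) = 1/(2*q)
E(O) = 3*O**2 (E(O) = O**2*3 = 3*O**2)
j = 186222 (j = 127838 + 58384 = 186222)
(j + (44*E(t(3)))*36) - 1459 = (186222 + (44*(3*((1/2)/3)**2))*36) - 1459 = (186222 + (44*(3*((1/2)*(1/3))**2))*36) - 1459 = (186222 + (44*(3*(1/6)**2))*36) - 1459 = (186222 + (44*(3*(1/36)))*36) - 1459 = (186222 + (44*(1/12))*36) - 1459 = (186222 + (11/3)*36) - 1459 = (186222 + 132) - 1459 = 186354 - 1459 = 184895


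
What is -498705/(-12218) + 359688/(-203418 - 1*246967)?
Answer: 5371087401/134214730 ≈ 40.019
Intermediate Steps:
-498705/(-12218) + 359688/(-203418 - 1*246967) = -498705*(-1/12218) + 359688/(-203418 - 246967) = 498705/12218 + 359688/(-450385) = 498705/12218 + 359688*(-1/450385) = 498705/12218 - 359688/450385 = 5371087401/134214730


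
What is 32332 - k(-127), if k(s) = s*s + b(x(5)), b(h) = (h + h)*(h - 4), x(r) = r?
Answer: 16193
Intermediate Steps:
b(h) = 2*h*(-4 + h) (b(h) = (2*h)*(-4 + h) = 2*h*(-4 + h))
k(s) = 10 + s² (k(s) = s*s + 2*5*(-4 + 5) = s² + 2*5*1 = s² + 10 = 10 + s²)
32332 - k(-127) = 32332 - (10 + (-127)²) = 32332 - (10 + 16129) = 32332 - 1*16139 = 32332 - 16139 = 16193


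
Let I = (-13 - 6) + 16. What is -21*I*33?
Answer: 2079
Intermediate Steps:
I = -3 (I = -19 + 16 = -3)
-21*I*33 = -21*(-3)*33 = 63*33 = 2079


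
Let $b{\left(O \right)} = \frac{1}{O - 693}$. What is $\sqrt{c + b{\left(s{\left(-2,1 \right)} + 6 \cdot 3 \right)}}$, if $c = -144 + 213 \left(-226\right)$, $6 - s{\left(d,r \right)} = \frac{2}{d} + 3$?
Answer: $\frac{19 i \sqrt{60217553}}{671} \approx 219.73 i$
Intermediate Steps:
$s{\left(d,r \right)} = 3 - \frac{2}{d}$ ($s{\left(d,r \right)} = 6 - \left(\frac{2}{d} + 3\right) = 6 - \left(3 + \frac{2}{d}\right) = 3 - \frac{2}{d}$)
$c = -48282$ ($c = -144 - 48138 = -48282$)
$b{\left(O \right)} = \frac{1}{-693 + O}$
$\sqrt{c + b{\left(s{\left(-2,1 \right)} + 6 \cdot 3 \right)}} = \sqrt{-48282 + \frac{1}{-693 + \left(\left(3 - \frac{2}{-2}\right) + 6 \cdot 3\right)}} = \sqrt{-48282 + \frac{1}{-693 + \left(\left(3 - -1\right) + 18\right)}} = \sqrt{-48282 + \frac{1}{-693 + \left(\left(3 + 1\right) + 18\right)}} = \sqrt{-48282 + \frac{1}{-693 + \left(4 + 18\right)}} = \sqrt{-48282 + \frac{1}{-693 + 22}} = \sqrt{-48282 + \frac{1}{-671}} = \sqrt{-48282 - \frac{1}{671}} = \sqrt{- \frac{32397223}{671}} = \frac{19 i \sqrt{60217553}}{671}$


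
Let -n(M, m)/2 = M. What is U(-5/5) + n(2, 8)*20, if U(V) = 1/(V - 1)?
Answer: -161/2 ≈ -80.500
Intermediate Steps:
n(M, m) = -2*M
U(V) = 1/(-1 + V)
U(-5/5) + n(2, 8)*20 = 1/(-1 - 5/5) - 2*2*20 = 1/(-1 - 5*⅕) - 4*20 = 1/(-1 - 1) - 80 = 1/(-2) - 80 = -½ - 80 = -161/2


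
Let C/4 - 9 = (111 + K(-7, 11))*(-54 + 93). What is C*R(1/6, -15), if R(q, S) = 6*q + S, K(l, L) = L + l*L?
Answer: -98784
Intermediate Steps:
K(l, L) = L + L*l
R(q, S) = S + 6*q
C = 7056 (C = 36 + 4*((111 + 11*(1 - 7))*(-54 + 93)) = 36 + 4*((111 + 11*(-6))*39) = 36 + 4*((111 - 66)*39) = 36 + 4*(45*39) = 36 + 4*1755 = 36 + 7020 = 7056)
C*R(1/6, -15) = 7056*(-15 + 6/6) = 7056*(-15 + 6*(⅙)) = 7056*(-15 + 1) = 7056*(-14) = -98784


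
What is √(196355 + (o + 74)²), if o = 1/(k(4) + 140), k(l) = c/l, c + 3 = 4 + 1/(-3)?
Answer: √142751978355/841 ≈ 449.26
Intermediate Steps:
c = ⅔ (c = -3 + (4 + 1/(-3)) = -3 + (4 - ⅓) = -3 + 11/3 = ⅔ ≈ 0.66667)
k(l) = 2/(3*l)
o = 6/841 (o = 1/((⅔)/4 + 140) = 1/((⅔)*(¼) + 140) = 1/(⅙ + 140) = 1/(841/6) = 6/841 ≈ 0.0071344)
√(196355 + (o + 74)²) = √(196355 + (6/841 + 74)²) = √(196355 + (62240/841)²) = √(196355 + 3873817600/707281) = √(142751978355/707281) = √142751978355/841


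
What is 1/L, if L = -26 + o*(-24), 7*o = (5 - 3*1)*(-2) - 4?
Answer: 7/10 ≈ 0.70000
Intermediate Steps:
o = -8/7 (o = ((5 - 3*1)*(-2) - 4)/7 = ((5 - 3)*(-2) - 4)/7 = (2*(-2) - 4)/7 = (-4 - 4)/7 = (⅐)*(-8) = -8/7 ≈ -1.1429)
L = 10/7 (L = -26 - 8/7*(-24) = -26 + 192/7 = 10/7 ≈ 1.4286)
1/L = 1/(10/7) = 7/10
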